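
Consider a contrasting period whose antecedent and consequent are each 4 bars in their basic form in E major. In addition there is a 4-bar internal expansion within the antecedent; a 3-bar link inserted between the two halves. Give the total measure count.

15 measures

Basic contrasting period: 4 + 4 = 8 bars.
8 (basic form) + 4 (internal expansion) + 3 (link) = 15.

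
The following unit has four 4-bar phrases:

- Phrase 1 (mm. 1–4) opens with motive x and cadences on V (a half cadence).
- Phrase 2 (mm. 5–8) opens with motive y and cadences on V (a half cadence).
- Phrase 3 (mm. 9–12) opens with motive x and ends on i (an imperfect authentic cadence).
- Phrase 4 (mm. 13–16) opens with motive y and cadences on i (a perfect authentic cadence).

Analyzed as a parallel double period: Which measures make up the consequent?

In a double period the four phrases pair into a large antecedent (phrases 1–2, ending half cadence) and a large consequent (phrases 3–4, ending perfect authentic cadence). The consequent spans mm. 9–16.

measures 9–16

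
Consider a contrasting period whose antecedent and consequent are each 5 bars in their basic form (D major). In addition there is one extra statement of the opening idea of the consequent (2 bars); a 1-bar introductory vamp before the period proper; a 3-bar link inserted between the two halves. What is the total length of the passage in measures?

Basic contrasting period: 5 + 5 = 10 bars.
10 (basic form) + 2 (extra statement) + 1 (introduction) + 3 (link) = 16.

16 measures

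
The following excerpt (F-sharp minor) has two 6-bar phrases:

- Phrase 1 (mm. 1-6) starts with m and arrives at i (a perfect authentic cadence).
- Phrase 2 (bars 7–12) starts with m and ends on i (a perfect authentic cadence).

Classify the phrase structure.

Both phrases have the same opening (m) and the same cadence (perfect authentic cadence): the second is a restatement, not a consequent, so this is a repeated phrase rather than a period.

repeated phrase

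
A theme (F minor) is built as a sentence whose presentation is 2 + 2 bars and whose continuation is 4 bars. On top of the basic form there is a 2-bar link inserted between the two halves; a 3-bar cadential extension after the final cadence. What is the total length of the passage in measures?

Basic sentence: 2 + 2 + 4 = 8 bars.
8 (basic form) + 2 (link) + 3 (cadential extension) = 13.

13 measures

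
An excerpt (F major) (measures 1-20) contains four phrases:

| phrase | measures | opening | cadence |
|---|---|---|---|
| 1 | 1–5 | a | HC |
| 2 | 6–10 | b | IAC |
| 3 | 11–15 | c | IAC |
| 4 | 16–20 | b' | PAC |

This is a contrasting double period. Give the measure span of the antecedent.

measures 1–10

In a double period the first pair of phrases (ending imperfect authentic cadence) is the large antecedent and the second pair (ending perfect authentic cadence) is the large consequent; the antecedent is measures 1–10.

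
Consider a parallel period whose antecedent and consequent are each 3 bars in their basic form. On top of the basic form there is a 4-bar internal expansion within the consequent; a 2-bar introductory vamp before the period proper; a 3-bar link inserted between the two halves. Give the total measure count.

15 measures

Basic parallel period: 3 + 3 = 6 bars.
6 (basic form) + 4 (internal expansion) + 2 (introduction) + 3 (link) = 15.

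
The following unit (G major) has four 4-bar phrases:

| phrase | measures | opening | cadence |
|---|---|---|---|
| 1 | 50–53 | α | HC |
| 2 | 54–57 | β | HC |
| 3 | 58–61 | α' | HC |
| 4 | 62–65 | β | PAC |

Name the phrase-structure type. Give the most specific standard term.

parallel double period

Four phrases in two halves: the first half (measures 50–57) ends with a half cadence, the second (mm. 58–65) with a perfect authentic cadence — a large antecedent–consequent pair, i.e. a double period.
Phrase 3 begins with the same material as phrase 1, making it parallel.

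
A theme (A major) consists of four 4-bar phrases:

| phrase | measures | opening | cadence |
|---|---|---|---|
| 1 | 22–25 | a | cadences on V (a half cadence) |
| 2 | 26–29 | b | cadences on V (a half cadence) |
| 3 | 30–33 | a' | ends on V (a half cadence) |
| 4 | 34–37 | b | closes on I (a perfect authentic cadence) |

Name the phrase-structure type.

parallel double period

Four phrases in two halves: the first half (mm. 22–29) ends with a half cadence, the second (mm. 30–37) with a perfect authentic cadence — a large antecedent–consequent pair, i.e. a double period.
Phrase 3 begins with the same material as phrase 1, making it parallel.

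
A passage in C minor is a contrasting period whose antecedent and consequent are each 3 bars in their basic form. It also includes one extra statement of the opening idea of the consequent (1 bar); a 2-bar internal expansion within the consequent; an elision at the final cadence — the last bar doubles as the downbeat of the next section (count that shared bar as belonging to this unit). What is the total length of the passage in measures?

9 measures

Basic contrasting period: 3 + 3 = 6 bars.
6 (basic form) + 1 (extra statement) + 2 (internal expansion) = 9.
The elision shares a bar with the next section but does not change this unit's count.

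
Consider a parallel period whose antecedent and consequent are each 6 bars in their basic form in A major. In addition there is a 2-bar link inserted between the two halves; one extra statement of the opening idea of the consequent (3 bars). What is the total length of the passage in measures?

17 measures

Basic parallel period: 6 + 6 = 12 bars.
12 (basic form) + 2 (link) + 3 (extra statement) = 17.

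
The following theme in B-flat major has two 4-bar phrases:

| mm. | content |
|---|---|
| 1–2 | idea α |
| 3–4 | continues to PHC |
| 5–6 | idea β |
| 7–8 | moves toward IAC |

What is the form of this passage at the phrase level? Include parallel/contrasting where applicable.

contrasting period

Phrase 1 ends with a Phrygian half cadence (weaker) and phrase 2 with an imperfect authentic cadence (stronger): antecedent + consequent = a period.
The two phrases open with different material (α / β), so the period is contrasting.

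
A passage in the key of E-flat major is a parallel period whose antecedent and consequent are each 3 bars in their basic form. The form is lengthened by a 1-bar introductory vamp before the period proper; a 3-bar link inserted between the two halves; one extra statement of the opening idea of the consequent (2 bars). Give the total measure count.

Basic parallel period: 3 + 3 = 6 bars.
6 (basic form) + 1 (introduction) + 3 (link) + 2 (extra statement) = 12.

12 measures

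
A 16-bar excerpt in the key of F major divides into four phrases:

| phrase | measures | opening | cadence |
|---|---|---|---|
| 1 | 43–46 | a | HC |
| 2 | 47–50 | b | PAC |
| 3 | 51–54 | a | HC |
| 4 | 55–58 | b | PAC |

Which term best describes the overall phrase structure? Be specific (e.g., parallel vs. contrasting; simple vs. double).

repeated period

The cadence pattern HC–PAC–HC–PAC is weak–strong twice, and phrases 3–4 restate phrases 1–2: a period heard twice, not a double period (which would end weakly at phrase 2).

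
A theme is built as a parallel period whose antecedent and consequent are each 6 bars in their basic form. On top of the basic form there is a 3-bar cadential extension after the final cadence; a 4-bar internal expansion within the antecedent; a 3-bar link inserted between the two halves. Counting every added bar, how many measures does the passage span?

Basic parallel period: 6 + 6 = 12 bars.
12 (basic form) + 3 (cadential extension) + 4 (internal expansion) + 3 (link) = 22.

22 measures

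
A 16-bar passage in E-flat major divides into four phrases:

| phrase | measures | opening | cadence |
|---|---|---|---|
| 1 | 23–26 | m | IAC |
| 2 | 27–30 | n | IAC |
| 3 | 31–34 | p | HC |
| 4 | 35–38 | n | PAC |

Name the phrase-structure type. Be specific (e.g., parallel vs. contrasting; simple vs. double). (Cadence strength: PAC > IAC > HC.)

contrasting double period

Four phrases in two halves: the first half (bars 23–30) ends with an imperfect authentic cadence, the second (measures 31–38) with a perfect authentic cadence — a large antecedent–consequent pair, i.e. a double period.
Phrase 3 begins with different material from phrase 1, making it contrasting.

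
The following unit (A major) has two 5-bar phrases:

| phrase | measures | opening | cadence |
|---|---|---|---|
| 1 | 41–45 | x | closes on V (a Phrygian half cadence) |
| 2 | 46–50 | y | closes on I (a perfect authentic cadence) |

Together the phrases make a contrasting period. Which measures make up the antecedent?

The phrase ending with the weaker cadence (Phrygian half cadence) is the antecedent; the one ending more conclusively (perfect authentic cadence) is the consequent. The antecedent is measures 41–45.

measures 41–45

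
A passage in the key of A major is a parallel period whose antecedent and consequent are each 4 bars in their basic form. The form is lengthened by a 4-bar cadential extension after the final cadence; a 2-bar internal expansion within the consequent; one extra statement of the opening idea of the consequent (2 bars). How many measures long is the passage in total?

16 measures

Basic parallel period: 4 + 4 = 8 bars.
8 (basic form) + 4 (cadential extension) + 2 (internal expansion) + 2 (extra statement) = 16.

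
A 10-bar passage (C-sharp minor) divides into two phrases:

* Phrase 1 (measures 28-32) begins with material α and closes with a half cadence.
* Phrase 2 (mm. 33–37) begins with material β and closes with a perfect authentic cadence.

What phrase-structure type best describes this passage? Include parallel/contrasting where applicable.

contrasting period

Phrase 1 ends with a half cadence (weaker) and phrase 2 with a perfect authentic cadence (stronger): antecedent + consequent = a period.
The two phrases open with different material (α / β), so the period is contrasting.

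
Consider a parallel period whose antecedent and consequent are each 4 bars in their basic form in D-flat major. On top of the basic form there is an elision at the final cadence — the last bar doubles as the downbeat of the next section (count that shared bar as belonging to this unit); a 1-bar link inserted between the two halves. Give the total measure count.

9 measures

Basic parallel period: 4 + 4 = 8 bars.
8 (basic form) + 1 (link) = 9.
The elision shares a bar with the next section but does not change this unit's count.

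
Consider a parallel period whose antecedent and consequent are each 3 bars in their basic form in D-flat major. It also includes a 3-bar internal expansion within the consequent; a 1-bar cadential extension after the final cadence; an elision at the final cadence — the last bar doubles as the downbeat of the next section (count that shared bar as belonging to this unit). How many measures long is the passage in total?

Basic parallel period: 3 + 3 = 6 bars.
6 (basic form) + 3 (internal expansion) + 1 (cadential extension) = 10.
The elision shares a bar with the next section but does not change this unit's count.

10 measures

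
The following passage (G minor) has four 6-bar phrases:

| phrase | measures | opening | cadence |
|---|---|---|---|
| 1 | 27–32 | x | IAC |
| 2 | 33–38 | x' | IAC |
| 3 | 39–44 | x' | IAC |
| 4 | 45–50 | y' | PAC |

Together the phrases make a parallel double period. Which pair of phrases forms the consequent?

In a double period the first pair of phrases (ending imperfect authentic cadence) is the large antecedent and the second pair (ending perfect authentic cadence) is the large consequent; the consequent is phrases 3 and 4.

phrases 3 and 4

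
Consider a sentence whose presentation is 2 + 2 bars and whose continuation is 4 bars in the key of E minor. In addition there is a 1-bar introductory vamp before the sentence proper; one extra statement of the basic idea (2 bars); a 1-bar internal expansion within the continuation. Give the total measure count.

12 measures

Basic sentence: 2 + 2 + 4 = 8 bars.
8 (basic form) + 1 (introduction) + 2 (extra statement) + 1 (internal expansion) = 12.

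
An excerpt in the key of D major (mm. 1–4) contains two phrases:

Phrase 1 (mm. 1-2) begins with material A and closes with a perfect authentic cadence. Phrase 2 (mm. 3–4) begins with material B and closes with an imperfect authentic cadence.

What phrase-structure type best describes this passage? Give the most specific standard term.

phrase group

The second phrase closes with an imperfect authentic cadence, which is not stronger than the first phrase's perfect authentic cadence; without a weak→strong cadential pair there is no antecedent–consequent relationship, so this is a phrase group rather than a period.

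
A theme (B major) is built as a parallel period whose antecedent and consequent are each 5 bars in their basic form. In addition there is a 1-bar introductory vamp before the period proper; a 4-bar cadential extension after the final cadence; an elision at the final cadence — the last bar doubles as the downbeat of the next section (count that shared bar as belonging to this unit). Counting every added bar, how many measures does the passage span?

15 measures

Basic parallel period: 5 + 5 = 10 bars.
10 (basic form) + 1 (introduction) + 4 (cadential extension) = 15.
The elision shares a bar with the next section but does not change this unit's count.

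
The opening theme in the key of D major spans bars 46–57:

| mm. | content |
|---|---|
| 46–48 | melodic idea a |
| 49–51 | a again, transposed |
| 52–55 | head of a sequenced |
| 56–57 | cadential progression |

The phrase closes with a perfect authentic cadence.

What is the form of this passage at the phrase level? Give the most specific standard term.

sentence

Basic idea (mm. 46–48) + its repetition (bars 49–51) form the presentation; fragmentation and cadence (bars 52-57) form the continuation — the 12-bar whole is a sentence.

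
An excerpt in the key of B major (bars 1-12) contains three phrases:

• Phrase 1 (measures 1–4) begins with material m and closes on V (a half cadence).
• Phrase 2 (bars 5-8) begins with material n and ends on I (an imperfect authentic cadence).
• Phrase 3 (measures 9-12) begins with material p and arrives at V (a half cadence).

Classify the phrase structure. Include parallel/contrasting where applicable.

The final phrase closes with a half cadence, which is not stronger than the preceding imperfect authentic cadence; the 3 phrases lack an overall antecedent–consequent design and so form a phrase group.

phrase group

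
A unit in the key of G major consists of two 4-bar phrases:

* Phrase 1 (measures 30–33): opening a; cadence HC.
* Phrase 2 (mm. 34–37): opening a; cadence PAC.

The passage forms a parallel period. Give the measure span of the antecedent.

The phrase ending with the weaker cadence (half cadence) is the antecedent; the one ending more conclusively (perfect authentic cadence) is the consequent. The antecedent is measures 30–33.

measures 30–33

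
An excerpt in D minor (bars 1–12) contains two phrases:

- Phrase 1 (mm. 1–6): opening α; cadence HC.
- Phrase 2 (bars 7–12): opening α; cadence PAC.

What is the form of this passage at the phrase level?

Phrase 1 ends with a half cadence (weaker) and phrase 2 with a perfect authentic cadence (stronger): antecedent + consequent = a period.
The two phrases open with the same material (α / α), so the period is parallel.

parallel period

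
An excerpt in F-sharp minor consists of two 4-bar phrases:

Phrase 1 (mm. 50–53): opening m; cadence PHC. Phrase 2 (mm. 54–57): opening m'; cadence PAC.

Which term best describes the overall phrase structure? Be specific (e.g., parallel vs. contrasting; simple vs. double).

parallel period

Phrase 1 ends with a Phrygian half cadence (weaker) and phrase 2 with a perfect authentic cadence (stronger): antecedent + consequent = a period.
The two phrases open with the same material (m / m'), so the period is parallel.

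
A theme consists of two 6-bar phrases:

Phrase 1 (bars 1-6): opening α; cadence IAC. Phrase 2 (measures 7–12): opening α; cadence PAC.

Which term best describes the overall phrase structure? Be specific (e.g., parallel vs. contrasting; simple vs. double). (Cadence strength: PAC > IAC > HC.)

Phrase 1 ends with an imperfect authentic cadence (weaker) and phrase 2 with a perfect authentic cadence (stronger): antecedent + consequent = a period.
The two phrases open with the same material (α / α), so the period is parallel.

parallel period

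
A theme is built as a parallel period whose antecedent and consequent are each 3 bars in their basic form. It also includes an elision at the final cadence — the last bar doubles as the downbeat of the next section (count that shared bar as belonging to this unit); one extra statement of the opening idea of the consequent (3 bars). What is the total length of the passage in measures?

Basic parallel period: 3 + 3 = 6 bars.
6 (basic form) + 3 (extra statement) = 9.
The elision shares a bar with the next section but does not change this unit's count.

9 measures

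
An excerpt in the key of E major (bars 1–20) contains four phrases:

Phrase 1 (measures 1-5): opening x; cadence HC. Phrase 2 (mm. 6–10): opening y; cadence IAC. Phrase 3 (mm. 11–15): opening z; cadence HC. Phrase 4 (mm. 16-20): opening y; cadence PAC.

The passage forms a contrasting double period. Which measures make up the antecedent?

In a double period the first pair of phrases (ending imperfect authentic cadence) is the large antecedent and the second pair (ending perfect authentic cadence) is the large consequent; the antecedent is measures 1–10.

measures 1–10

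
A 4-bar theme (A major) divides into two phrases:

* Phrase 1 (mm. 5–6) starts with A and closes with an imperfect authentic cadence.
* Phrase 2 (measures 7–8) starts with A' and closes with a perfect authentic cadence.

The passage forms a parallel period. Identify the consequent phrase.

phrase 2

The phrase ending with the weaker cadence (imperfect authentic cadence) is the antecedent; the one ending more conclusively (perfect authentic cadence) is the consequent. The consequent is phrase 2.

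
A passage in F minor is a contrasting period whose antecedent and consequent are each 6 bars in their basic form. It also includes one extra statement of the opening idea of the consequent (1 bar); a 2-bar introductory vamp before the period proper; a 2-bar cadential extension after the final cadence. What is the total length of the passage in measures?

Basic contrasting period: 6 + 6 = 12 bars.
12 (basic form) + 1 (extra statement) + 2 (introduction) + 2 (cadential extension) = 17.

17 measures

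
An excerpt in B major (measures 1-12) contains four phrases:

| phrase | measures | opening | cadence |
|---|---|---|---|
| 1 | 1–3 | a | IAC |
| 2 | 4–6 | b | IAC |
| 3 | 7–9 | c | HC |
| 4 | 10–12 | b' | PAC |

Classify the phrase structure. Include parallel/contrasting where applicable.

contrasting double period

Four phrases in two halves: the first half (mm. 1–6) ends with an imperfect authentic cadence, the second (mm. 7–12) with a perfect authentic cadence — a large antecedent–consequent pair, i.e. a double period.
Phrase 3 begins with different material from phrase 1, making it contrasting.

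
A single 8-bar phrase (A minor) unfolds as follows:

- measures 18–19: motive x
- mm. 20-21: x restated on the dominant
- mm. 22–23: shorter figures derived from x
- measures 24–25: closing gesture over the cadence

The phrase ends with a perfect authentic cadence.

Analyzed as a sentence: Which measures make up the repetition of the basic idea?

measures 20–21

The presentation of a sentence is the basic idea (measures 18–19) plus its repetition (bars 20–21); the repetition of the basic idea is therefore measures 20–21.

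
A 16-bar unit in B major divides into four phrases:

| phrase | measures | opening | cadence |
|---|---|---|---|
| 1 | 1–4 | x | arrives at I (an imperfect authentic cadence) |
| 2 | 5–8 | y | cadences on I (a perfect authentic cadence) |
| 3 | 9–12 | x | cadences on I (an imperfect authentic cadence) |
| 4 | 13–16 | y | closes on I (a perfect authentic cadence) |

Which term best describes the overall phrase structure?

repeated period

The cadence pattern IAC–PAC–IAC–PAC is weak–strong twice, and phrases 3–4 restate phrases 1–2: a period heard twice, not a double period (which would end weakly at phrase 2).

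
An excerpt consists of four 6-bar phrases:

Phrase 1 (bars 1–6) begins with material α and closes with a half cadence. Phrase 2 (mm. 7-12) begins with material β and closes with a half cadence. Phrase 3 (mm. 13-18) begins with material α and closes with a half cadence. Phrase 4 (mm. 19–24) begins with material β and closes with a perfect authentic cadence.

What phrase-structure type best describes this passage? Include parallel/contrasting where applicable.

parallel double period

Four phrases in two halves: the first half (mm. 1–12) ends with a half cadence, the second (measures 13-24) with a perfect authentic cadence — a large antecedent–consequent pair, i.e. a double period.
Phrase 3 begins with the same material as phrase 1, making it parallel.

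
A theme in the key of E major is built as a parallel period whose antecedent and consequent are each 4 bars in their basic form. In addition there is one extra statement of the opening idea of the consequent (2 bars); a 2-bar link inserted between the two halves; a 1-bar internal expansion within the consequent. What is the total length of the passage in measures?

13 measures

Basic parallel period: 4 + 4 = 8 bars.
8 (basic form) + 2 (extra statement) + 2 (link) + 1 (internal expansion) = 13.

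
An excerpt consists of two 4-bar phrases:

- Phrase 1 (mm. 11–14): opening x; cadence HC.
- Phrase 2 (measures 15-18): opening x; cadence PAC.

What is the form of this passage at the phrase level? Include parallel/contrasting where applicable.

Phrase 1 ends with a half cadence (weaker) and phrase 2 with a perfect authentic cadence (stronger): antecedent + consequent = a period.
The two phrases open with the same material (x / x), so the period is parallel.

parallel period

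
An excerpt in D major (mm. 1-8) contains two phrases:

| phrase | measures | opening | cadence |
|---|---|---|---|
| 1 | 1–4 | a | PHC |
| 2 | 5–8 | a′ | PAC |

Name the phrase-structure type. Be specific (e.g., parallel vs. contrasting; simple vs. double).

Phrase 1 ends with a Phrygian half cadence (weaker) and phrase 2 with a perfect authentic cadence (stronger): antecedent + consequent = a period.
The two phrases open with the same material (a / a′), so the period is parallel.

parallel period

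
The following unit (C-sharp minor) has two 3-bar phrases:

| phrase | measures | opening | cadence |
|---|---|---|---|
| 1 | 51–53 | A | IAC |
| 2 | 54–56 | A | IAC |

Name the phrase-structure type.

repeated phrase

Both phrases have the same opening (A) and the same cadence (imperfect authentic cadence): the second is a restatement, not a consequent, so this is a repeated phrase rather than a period.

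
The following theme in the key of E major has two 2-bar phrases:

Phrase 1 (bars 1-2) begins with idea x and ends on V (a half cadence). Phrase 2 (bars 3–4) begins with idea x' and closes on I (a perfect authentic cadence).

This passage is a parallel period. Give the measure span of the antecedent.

measures 1–2

The antecedent is the phrase ending with the weaker cadence (half cadence, phrase 1) and the consequent the one ending more conclusively (perfect authentic cadence, phrase 2); the antecedent is measures 1-2.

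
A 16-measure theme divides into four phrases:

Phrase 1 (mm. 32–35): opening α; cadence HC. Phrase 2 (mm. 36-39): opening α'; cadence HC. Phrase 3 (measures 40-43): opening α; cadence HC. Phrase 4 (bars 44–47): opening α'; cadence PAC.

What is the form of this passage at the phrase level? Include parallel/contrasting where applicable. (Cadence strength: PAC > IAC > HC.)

parallel double period

Four phrases in two halves: the first half (mm. 32-39) ends with a half cadence, the second (bars 40-47) with a perfect authentic cadence — a large antecedent–consequent pair, i.e. a double period.
Phrase 3 begins with the same material as phrase 1, making it parallel.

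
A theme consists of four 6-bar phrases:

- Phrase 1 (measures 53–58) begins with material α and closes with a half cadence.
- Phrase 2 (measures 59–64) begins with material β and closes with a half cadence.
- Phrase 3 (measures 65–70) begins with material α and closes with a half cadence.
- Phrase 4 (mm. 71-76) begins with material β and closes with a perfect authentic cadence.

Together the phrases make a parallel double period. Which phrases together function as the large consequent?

In a double period the first pair of phrases (ending half cadence) is the large antecedent and the second pair (ending perfect authentic cadence) is the large consequent; the consequent is phrases 3 and 4.

phrases 3 and 4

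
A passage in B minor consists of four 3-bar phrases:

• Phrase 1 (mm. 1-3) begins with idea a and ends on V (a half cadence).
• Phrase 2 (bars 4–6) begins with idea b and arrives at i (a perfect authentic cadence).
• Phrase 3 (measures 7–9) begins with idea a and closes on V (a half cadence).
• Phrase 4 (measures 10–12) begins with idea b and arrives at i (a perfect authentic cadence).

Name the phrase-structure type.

repeated period

The cadence pattern HC–PAC–HC–PAC is weak–strong twice, and phrases 3–4 restate phrases 1–2: a period heard twice, not a double period (which would end weakly at phrase 2).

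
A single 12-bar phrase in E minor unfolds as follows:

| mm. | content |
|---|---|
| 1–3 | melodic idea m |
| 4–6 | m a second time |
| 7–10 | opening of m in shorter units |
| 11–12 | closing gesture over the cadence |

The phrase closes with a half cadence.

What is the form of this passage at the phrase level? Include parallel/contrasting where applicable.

sentence

Basic idea (mm. 1-3) + its repetition (mm. 4–6) form the presentation; fragmentation and cadence (mm. 7-12) form the continuation — the 12-bar whole is a sentence.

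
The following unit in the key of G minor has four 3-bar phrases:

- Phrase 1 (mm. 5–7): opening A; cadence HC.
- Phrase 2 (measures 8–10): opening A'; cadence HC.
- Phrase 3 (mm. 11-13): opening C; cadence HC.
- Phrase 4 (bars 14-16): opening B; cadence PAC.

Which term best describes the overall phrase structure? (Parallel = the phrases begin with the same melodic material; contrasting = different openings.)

Four phrases in two halves: the first half (mm. 5–10) ends with a half cadence, the second (bars 11-16) with a perfect authentic cadence — a large antecedent–consequent pair, i.e. a double period.
Phrase 3 begins with different material from phrase 1, making it contrasting.

contrasting double period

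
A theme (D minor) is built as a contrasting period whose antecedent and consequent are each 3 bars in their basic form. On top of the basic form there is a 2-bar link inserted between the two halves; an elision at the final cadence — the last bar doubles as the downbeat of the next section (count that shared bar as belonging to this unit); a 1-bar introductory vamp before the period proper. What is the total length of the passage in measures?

Basic contrasting period: 3 + 3 = 6 bars.
6 (basic form) + 2 (link) + 1 (introduction) = 9.
The elision shares a bar with the next section but does not change this unit's count.

9 measures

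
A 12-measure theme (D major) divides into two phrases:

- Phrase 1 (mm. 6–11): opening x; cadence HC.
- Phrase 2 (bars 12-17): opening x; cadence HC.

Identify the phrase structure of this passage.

Both phrases have the same opening (x) and the same cadence (half cadence): the second is a restatement, not a consequent, so this is a repeated phrase rather than a period.

repeated phrase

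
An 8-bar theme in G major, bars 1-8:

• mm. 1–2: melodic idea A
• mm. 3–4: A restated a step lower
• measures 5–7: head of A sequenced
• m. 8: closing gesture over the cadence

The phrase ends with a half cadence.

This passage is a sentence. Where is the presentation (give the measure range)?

The presentation of a sentence is the basic idea (mm. 1-2) plus its repetition (mm. 3-4); the presentation is therefore mm. 1–4.

measures 1–4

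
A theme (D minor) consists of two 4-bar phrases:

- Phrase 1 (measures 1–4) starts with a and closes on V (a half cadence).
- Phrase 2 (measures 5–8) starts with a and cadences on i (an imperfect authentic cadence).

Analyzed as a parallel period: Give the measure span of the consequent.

measures 5–8

The antecedent is the phrase ending with the weaker cadence (half cadence, phrase 1) and the consequent the one ending more conclusively (imperfect authentic cadence, phrase 2); the consequent is mm. 5-8.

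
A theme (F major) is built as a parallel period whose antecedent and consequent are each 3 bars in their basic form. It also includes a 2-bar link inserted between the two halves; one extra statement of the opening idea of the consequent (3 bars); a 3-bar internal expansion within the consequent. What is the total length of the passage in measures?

Basic parallel period: 3 + 3 = 6 bars.
6 (basic form) + 2 (link) + 3 (extra statement) + 3 (internal expansion) = 14.

14 measures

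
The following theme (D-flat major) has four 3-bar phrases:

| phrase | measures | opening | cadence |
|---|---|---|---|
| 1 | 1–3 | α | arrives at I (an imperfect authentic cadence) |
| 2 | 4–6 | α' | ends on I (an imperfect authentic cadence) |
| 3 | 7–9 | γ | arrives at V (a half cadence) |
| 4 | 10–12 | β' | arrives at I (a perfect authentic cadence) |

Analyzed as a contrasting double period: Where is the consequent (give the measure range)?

In a double period the four phrases pair into a large antecedent (phrases 1–2, ending imperfect authentic cadence) and a large consequent (phrases 3–4, ending perfect authentic cadence). The consequent spans bars 7–12.

measures 7–12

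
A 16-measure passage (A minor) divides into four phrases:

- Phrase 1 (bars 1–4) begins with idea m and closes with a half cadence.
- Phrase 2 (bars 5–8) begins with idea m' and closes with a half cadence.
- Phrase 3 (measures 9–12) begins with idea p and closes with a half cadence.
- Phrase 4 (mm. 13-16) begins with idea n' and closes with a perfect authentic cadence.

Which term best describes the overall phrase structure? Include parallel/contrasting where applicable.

contrasting double period

Four phrases in two halves: the first half (measures 1–8) ends with a half cadence, the second (measures 9-16) with a perfect authentic cadence — a large antecedent–consequent pair, i.e. a double period.
Phrase 3 begins with different material from phrase 1, making it contrasting.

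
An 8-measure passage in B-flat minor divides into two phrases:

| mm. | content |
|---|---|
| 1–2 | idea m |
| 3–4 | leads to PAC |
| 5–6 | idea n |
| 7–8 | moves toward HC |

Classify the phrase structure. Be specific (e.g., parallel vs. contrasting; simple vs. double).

phrase group

The second phrase closes with a half cadence, which is not stronger than the first phrase's perfect authentic cadence; without a weak→strong cadential pair there is no antecedent–consequent relationship, so this is a phrase group rather than a period.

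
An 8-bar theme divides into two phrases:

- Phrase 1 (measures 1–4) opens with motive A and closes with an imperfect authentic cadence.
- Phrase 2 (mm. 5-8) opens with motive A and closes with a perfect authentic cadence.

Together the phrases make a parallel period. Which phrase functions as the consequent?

The phrase ending with the weaker cadence (imperfect authentic cadence) is the antecedent; the one ending more conclusively (perfect authentic cadence) is the consequent. The consequent is phrase 2.

phrase 2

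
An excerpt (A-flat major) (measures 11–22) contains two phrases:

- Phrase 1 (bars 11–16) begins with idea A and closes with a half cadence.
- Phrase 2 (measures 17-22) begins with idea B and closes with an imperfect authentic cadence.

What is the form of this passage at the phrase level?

contrasting period

Phrase 1 ends with a half cadence (weaker) and phrase 2 with an imperfect authentic cadence (stronger): antecedent + consequent = a period.
The two phrases open with different material (A / B), so the period is contrasting.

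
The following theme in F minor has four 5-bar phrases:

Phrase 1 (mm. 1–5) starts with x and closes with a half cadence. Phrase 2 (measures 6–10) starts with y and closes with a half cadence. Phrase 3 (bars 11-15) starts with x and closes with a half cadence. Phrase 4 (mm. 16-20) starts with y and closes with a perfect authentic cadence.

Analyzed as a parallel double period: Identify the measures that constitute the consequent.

In a double period the four phrases pair into a large antecedent (phrases 1–2, ending half cadence) and a large consequent (phrases 3–4, ending perfect authentic cadence). The consequent spans mm. 11-20.

measures 11–20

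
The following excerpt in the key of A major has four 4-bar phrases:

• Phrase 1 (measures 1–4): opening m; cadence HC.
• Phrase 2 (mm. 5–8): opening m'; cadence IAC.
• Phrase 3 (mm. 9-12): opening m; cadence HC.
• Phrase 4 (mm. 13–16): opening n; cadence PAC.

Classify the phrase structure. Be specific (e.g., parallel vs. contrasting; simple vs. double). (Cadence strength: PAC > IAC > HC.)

Four phrases in two halves: the first half (measures 1–8) ends with an imperfect authentic cadence, the second (mm. 9–16) with a perfect authentic cadence — a large antecedent–consequent pair, i.e. a double period.
Phrase 3 begins with the same material as phrase 1, making it parallel.

parallel double period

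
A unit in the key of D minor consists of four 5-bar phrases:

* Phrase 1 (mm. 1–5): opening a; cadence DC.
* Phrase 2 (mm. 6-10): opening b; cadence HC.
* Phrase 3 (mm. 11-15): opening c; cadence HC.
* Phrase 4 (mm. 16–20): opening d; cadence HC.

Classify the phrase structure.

phrase group

Phrase 4 ends with a half cadence, no stronger than phrase 2's half cadence, so the four phrases do not form a double period; nor do phrases 3–4 duplicate 1–2, so it is not a repeated period. With no phrase reaching a conclusive cadence, the passage is a phrase group.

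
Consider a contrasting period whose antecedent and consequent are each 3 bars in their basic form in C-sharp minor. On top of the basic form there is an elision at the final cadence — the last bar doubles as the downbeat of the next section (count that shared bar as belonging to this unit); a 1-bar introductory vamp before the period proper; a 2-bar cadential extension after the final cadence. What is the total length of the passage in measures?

Basic contrasting period: 3 + 3 = 6 bars.
6 (basic form) + 1 (introduction) + 2 (cadential extension) = 9.
The elision shares a bar with the next section but does not change this unit's count.

9 measures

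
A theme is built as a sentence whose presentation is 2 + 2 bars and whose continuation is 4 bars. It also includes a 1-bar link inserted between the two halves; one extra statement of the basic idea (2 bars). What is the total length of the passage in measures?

Basic sentence: 2 + 2 + 4 = 8 bars.
8 (basic form) + 1 (link) + 2 (extra statement) = 11.

11 measures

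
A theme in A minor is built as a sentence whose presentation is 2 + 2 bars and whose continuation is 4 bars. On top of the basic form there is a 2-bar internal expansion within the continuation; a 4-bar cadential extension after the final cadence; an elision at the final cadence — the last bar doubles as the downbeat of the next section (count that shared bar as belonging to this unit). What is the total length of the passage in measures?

14 measures

Basic sentence: 2 + 2 + 4 = 8 bars.
8 (basic form) + 2 (internal expansion) + 4 (cadential extension) = 14.
The elision shares a bar with the next section but does not change this unit's count.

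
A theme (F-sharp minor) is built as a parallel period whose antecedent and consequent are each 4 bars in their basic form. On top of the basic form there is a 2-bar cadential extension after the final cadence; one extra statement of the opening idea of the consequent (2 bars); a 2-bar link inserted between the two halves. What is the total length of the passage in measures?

14 measures

Basic parallel period: 4 + 4 = 8 bars.
8 (basic form) + 2 (cadential extension) + 2 (extra statement) + 2 (link) = 14.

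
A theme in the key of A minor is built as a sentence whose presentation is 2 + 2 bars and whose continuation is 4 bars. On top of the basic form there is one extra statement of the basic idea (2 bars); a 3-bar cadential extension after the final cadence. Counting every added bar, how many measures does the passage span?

Basic sentence: 2 + 2 + 4 = 8 bars.
8 (basic form) + 2 (extra statement) + 3 (cadential extension) = 13.

13 measures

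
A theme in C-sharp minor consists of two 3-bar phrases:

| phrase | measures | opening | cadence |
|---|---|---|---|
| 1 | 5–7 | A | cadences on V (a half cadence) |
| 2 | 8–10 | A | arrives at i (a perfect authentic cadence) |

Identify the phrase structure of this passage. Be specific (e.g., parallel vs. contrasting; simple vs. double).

Phrase 1 ends with a half cadence (weaker) and phrase 2 with a perfect authentic cadence (stronger): antecedent + consequent = a period.
The two phrases open with the same material (A / A), so the period is parallel.

parallel period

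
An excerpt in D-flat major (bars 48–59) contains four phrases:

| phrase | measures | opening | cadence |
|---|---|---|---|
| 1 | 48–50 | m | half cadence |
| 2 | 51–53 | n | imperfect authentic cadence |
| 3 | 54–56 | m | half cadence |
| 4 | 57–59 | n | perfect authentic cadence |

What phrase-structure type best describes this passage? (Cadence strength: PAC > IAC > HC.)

Four phrases in two halves: the first half (mm. 48–53) ends with an imperfect authentic cadence, the second (measures 54–59) with a perfect authentic cadence — a large antecedent–consequent pair, i.e. a double period.
Phrase 3 begins with the same material as phrase 1, making it parallel.

parallel double period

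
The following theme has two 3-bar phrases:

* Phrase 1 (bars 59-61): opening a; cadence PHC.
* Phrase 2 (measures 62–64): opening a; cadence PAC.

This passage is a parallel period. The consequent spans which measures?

The antecedent is the phrase ending with the weaker cadence (Phrygian half cadence, phrase 1) and the consequent the one ending more conclusively (perfect authentic cadence, phrase 2); the consequent is bars 62–64.

measures 62–64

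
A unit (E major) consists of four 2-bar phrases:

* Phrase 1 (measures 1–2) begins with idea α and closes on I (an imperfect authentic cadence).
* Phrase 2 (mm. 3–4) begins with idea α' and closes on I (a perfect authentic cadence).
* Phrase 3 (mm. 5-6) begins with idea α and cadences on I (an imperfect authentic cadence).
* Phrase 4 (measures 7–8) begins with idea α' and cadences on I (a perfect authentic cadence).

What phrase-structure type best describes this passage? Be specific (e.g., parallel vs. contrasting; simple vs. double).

repeated period

The cadence pattern IAC–PAC–IAC–PAC is weak–strong twice, and phrases 3–4 restate phrases 1–2: a period heard twice, not a double period (which would end weakly at phrase 2).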